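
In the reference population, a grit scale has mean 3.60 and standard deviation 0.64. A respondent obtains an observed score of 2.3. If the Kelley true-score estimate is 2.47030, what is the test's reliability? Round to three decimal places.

0.869

T̂ = ρX + (1 − ρ)μ  ⇒  T̂ − μ = ρ(X − μ)
ρ = (T̂ − μ)/(X − μ) = (2.47030 − 3.60) / (2.3 − 3.60) = -1.12970 / -1.30 = 0.86900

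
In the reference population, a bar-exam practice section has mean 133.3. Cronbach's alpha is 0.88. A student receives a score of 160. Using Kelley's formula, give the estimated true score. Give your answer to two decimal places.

156.80

T̂ = 0.88(160) + 0.12(133.3) = 140.80 + 15.996 = 156.796 → 156.80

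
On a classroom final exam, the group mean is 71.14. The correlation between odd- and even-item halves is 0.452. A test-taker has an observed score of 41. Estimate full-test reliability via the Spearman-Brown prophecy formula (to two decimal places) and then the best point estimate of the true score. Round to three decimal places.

52.453

Spearman-Brown: ρ = 2r/(1 + r) = 2(0.452)/(1 + 0.452) = 0.9040/1.452 = 0.6226 → 0.62
Regress the observed score toward the mean by the unreliability: T̂ = 0.62·41 + 0.38·71.14 = 25.42 + 27.0332 = 52.4532.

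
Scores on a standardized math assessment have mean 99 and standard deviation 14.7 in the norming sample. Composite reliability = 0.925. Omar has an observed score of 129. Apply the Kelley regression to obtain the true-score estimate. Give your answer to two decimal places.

126.75

T̂ = 0.925(129) + 0.075(99) = 119.325 + 7.425 = 126.750 → 126.75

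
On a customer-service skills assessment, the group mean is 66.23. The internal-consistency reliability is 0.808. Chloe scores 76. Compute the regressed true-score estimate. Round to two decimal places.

74.12

T̂ = ρX + (1 − ρ)μ
  = 0.808 × 76 + 0.192 × 66.23
  = 61.408 + 12.71616
  = 74.124
  ≈ 74.12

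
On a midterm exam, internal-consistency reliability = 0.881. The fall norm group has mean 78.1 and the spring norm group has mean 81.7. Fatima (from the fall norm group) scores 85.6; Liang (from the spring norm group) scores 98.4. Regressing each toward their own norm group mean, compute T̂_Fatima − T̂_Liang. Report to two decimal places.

T̂_Fatima = 0.881(85.6) + 0.119(78.1) = 84.7075
T̂_Liang = 0.881(98.4) + 0.119(81.7) = 96.4127
Difference = 84.7075 − 96.4127 = -11.7052

-11.71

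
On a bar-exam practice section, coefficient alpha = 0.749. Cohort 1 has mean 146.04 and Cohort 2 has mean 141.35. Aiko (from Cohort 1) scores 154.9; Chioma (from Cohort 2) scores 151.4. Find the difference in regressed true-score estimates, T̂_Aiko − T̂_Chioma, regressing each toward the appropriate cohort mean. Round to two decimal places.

T̂_Aiko = 0.749(154.9) + 0.251(146.04) = 152.6761
T̂_Chioma = 0.749(151.4) + 0.251(141.35) = 148.8775
Difference = 152.6761 − 148.8775 = 3.7987

3.80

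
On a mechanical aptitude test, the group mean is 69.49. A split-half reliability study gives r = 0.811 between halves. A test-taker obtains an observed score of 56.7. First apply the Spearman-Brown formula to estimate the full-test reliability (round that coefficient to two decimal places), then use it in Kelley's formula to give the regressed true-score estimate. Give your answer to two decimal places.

57.98

Spearman-Brown: ρ = 2r/(1 + r) = 2(0.811)/(1 + 0.811) = 1.6220/1.811 = 0.8956 → 0.90
Regress the observed score toward the mean by the unreliability: T̂ = 0.90·56.7 + 0.10·69.49 = 51.030 + 6.9490 = 57.979.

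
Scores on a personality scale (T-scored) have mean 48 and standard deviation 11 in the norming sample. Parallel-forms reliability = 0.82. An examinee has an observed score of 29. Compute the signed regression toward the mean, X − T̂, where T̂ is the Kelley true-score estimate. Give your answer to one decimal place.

-3.4

T̂ = ρX + (1 − ρ)μ
  = 0.82 × 29 + 0.18 × 48
  = 23.78 + 8.64
  = 32.420
  ≈ 32.42
X − T̂ = 29 − 32.42 = -3.42 → -3.4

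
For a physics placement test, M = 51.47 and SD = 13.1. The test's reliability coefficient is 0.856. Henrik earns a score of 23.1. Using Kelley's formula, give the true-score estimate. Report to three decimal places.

27.185

T̂ = ρX + (1 − ρ)μ
  = 0.856 × 23.1 + 0.144 × 51.47
  = 19.7736 + 7.41168
  = 27.1853
  ≈ 27.185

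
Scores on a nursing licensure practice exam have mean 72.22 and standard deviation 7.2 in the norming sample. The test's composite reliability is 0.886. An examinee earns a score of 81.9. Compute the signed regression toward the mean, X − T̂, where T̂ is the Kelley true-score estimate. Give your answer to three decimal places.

1.104

T̂ = 0.886(81.9) + 0.114(72.22) = 72.5634 + 8.23308 = 80.79648 → 80.7965
X − T̂ = 81.9 − 80.7965 = 1.1035 → 1.104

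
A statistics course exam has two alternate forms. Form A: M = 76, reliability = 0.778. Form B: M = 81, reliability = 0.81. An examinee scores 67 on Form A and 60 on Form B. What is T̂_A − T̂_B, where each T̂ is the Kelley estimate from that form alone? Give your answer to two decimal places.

T̂_A = 0.778(67) + 0.222(76) = 68.9980
T̂_B = 0.81(60) + 0.19(81) = 63.9900
T̂_A − T̂_B = 5.0080

5.01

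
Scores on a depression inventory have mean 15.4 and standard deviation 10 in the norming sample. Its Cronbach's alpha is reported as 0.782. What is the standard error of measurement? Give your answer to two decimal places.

SEM = SD · √(1 − ρ) = 10 × √0.218 = 10 × 0.4669 = 4.669

4.67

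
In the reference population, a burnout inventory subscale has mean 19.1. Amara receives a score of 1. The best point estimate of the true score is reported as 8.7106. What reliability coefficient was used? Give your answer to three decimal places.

T̂ = ρX + (1 − ρ)μ  ⇒  T̂ − μ = ρ(X − μ)
ρ = (T̂ − μ)/(X − μ) = (8.7106 − 19.1) / (1 − 19.1) = -10.3894 / -18.1 = 0.57400

0.574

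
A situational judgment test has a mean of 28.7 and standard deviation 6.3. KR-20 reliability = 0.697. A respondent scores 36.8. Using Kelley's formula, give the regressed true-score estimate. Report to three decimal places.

T̂ = ρX + (1 − ρ)μ
  = 0.697 × 36.8 + 0.303 × 28.7
  = 25.6496 + 8.6961
  = 34.3457
  ≈ 34.346

34.346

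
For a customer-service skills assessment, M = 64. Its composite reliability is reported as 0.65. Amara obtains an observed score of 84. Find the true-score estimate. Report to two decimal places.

77.00

T̂ = 0.65(84) + 0.35(64) = 54.60 + 22.40 = 77.000 → 77.00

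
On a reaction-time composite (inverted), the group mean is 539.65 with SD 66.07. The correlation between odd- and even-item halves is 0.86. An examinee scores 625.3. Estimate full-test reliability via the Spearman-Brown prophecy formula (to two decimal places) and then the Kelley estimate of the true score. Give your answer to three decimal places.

Spearman-Brown: ρ = 2r/(1 + r) = 2(0.86)/(1 + 0.86) = 1.720/1.86 = 0.9247 → 0.92
Kelley's formula gives T̂ = 0.92·625.3 + 0.08·539.65 = 575.276 + 43.1720 = 618.4480.

618.448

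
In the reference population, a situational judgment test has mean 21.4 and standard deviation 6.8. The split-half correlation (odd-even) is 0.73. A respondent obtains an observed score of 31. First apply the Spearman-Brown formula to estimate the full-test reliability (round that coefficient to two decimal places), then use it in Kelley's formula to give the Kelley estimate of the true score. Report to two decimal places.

Spearman-Brown: ρ = 2r/(1 + r) = 2(0.73)/(1 + 0.73) = 1.460/1.73 = 0.8439 → 0.84
Kelley's formula gives T̂ = 0.84·31 + 0.16·21.4 = 26.04 + 3.424 = 29.464.

29.46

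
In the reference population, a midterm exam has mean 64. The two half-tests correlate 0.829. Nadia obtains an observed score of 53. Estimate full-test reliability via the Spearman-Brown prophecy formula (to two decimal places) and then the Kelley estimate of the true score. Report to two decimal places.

Spearman-Brown: ρ = 2r/(1 + r) = 2(0.829)/(1 + 0.829) = 1.6580/1.829 = 0.9065 → 0.91
T̂ = ρX + (1 − ρ)μ
  = 0.91 × 53 + 0.09 × 64
  = 48.23 + 5.76
  = 53.990
  ≈ 53.99

53.99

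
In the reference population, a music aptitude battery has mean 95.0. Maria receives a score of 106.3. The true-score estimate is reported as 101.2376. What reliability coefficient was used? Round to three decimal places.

0.552

T̂ = ρX + (1 − ρ)μ  ⇒  T̂ − μ = ρ(X − μ)
ρ = (T̂ − μ)/(X − μ) = (101.2376 − 95.0) / (106.3 − 95.0) = 6.2376 / 11.3 = 0.55200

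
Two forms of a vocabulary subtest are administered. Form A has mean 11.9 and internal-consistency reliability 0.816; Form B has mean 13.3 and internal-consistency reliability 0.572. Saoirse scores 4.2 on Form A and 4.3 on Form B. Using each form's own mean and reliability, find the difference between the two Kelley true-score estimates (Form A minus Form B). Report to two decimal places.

T̂_A = 0.816(4.2) + 0.184(11.9) = 5.6168
T̂_B = 0.572(4.3) + 0.428(13.3) = 8.1520
T̂_A − T̂_B = -2.5352

-2.54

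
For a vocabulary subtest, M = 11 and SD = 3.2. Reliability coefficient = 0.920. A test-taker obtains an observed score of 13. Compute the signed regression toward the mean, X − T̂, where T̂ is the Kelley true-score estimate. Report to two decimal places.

T̂ = ρX + (1 − ρ)μ
  = 0.920 × 13 + 0.080 × 11
  = 11.960 + 0.880
  = 12.8400
  ≈ 12.840
X − T̂ = 13 − 12.840 = 0.160 → 0.16

0.16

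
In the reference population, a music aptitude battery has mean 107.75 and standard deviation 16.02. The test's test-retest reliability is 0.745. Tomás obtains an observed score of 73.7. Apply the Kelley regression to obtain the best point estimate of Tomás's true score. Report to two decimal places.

82.38

T̂ = 0.745(73.7) + 0.255(107.75) = 54.9065 + 27.47625 = 82.383 → 82.38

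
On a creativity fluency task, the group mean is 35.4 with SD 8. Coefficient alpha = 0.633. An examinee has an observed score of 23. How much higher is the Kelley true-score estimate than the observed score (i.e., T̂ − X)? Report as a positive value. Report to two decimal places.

4.55

T̂ = ρX + (1 − ρ)μ
  = 0.633 × 23 + 0.367 × 35.4
  = 14.559 + 12.9918
  = 27.5508
  ≈ 27.551
T̂ − X = 27.551 − 23 = 4.551 → 4.55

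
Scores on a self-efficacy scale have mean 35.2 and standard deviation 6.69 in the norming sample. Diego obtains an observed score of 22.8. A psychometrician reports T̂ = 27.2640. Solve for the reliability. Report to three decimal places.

0.640

T̂ = ρX + (1 − ρ)μ  ⇒  T̂ − μ = ρ(X − μ)
ρ = (T̂ − μ)/(X − μ) = (27.2640 − 35.2) / (22.8 − 35.2) = -7.9360 / -12.4 = 0.64000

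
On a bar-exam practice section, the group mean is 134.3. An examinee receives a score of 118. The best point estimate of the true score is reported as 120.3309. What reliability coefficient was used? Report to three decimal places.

T̂ = ρX + (1 − ρ)μ  ⇒  T̂ − μ = ρ(X − μ)
ρ = (T̂ − μ)/(X − μ) = (120.3309 − 134.3) / (118 − 134.3) = -13.9691 / -16.3 = 0.85700

0.857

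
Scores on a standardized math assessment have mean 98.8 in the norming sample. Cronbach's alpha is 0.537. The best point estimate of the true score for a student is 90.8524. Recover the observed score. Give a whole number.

T̂ = ρX + (1 − ρ)μ  ⇒  X = (T̂ − (1 − ρ)μ) / ρ
X = (90.8524 − 0.463 × 98.8) / 0.537 = (90.8524 − 45.7444) / 0.537 = 45.1080 / 0.537 = 84.00

84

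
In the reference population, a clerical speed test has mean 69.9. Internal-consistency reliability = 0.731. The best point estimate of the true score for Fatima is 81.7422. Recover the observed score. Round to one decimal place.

T̂ = ρX + (1 − ρ)μ  ⇒  X = (T̂ − (1 − ρ)μ) / ρ
X = (81.7422 − 0.269 × 69.9) / 0.731 = (81.7422 − 18.8031) / 0.731 = 62.9391 / 0.731 = 86.100

86.1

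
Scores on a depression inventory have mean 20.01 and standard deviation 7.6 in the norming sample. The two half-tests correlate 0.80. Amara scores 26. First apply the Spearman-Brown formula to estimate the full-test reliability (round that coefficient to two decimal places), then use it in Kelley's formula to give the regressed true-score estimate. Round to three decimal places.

Spearman-Brown: ρ = 2r/(1 + r) = 2(0.80)/(1 + 0.80) = 1.600/1.80 = 0.8889 → 0.89
T̂ = ρX + (1 − ρ)μ
  = 0.89 × 26 + 0.11 × 20.01
  = 23.14 + 2.2011
  = 25.3411
  ≈ 25.341

25.341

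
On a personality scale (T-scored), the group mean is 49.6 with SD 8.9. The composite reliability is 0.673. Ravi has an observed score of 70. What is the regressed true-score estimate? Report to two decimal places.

63.33

T̂ = 0.673(70) + 0.327(49.6) = 47.110 + 16.2192 = 63.329 → 63.33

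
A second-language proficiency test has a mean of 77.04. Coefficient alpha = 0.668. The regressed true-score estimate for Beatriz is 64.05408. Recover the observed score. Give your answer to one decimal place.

57.6

T̂ = ρX + (1 − ρ)μ  ⇒  X = (T̂ − (1 − ρ)μ) / ρ
X = (64.05408 − 0.332 × 77.04) / 0.668 = (64.05408 − 25.57728) / 0.668 = 38.47680 / 0.668 = 57.600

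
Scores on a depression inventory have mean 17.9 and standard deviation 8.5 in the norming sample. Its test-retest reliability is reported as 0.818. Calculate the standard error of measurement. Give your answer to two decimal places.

3.63

SEM = SD · √(1 − ρ) = 8.5 × √0.182 = 8.5 × 0.4266 = 3.626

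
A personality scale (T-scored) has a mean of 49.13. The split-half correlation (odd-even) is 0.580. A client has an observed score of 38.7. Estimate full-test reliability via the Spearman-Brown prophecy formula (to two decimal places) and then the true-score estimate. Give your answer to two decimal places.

Spearman-Brown: ρ = 2r/(1 + r) = 2(0.580)/(1 + 0.580) = 1.1600/1.580 = 0.7342 → 0.73
T̂ = 0.73(38.7) + 0.27(49.13) = 28.251 + 13.2651 = 41.516 → 41.52

41.52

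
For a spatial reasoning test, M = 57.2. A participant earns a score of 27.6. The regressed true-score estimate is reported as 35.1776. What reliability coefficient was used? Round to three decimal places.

T̂ = ρX + (1 − ρ)μ  ⇒  T̂ − μ = ρ(X − μ)
ρ = (T̂ − μ)/(X − μ) = (35.1776 − 57.2) / (27.6 − 57.2) = -22.0224 / -29.6 = 0.74400

0.744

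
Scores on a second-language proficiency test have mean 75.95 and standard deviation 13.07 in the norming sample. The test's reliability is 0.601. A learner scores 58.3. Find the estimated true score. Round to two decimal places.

T̂ = 0.601(58.3) + 0.399(75.95) = 35.0383 + 30.30405 = 65.342 → 65.34

65.34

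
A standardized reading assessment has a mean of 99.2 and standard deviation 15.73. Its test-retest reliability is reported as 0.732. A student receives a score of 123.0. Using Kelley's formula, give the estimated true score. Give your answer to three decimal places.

T̂ = 0.732(123.0) + 0.268(99.2) = 90.0360 + 26.5856 = 116.6216 → 116.622

116.622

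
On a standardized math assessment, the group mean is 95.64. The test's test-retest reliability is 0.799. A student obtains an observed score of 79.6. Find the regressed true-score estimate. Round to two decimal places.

82.82

T̂ = ρX + (1 − ρ)μ
  = 0.799 × 79.6 + 0.201 × 95.64
  = 63.6004 + 19.22364
  = 82.824
  ≈ 82.82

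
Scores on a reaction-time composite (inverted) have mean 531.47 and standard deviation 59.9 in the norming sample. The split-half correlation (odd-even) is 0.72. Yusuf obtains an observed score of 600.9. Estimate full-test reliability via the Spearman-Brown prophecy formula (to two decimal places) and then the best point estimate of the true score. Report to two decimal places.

Spearman-Brown: ρ = 2r/(1 + r) = 2(0.72)/(1 + 0.72) = 1.440/1.72 = 0.8372 → 0.84
Weight the observed score by reliability and the mean by (1 − reliability): T̂ = 0.84·600.9 + 0.16·531.47 = 504.756 + 85.0352 = 589.791.

589.79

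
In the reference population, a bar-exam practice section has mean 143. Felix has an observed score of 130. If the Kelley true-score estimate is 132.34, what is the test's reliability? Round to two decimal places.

T̂ = ρX + (1 − ρ)μ  ⇒  T̂ − μ = ρ(X − μ)
ρ = (T̂ − μ)/(X − μ) = (132.34 − 143) / (130 − 143) = -10.66 / -13.0 = 0.8200

0.82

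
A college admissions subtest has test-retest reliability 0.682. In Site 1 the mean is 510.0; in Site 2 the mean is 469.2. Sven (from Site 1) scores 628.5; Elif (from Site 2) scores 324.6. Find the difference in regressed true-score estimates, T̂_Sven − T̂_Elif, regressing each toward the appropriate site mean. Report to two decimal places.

T̂_Sven = 0.682(628.5) + 0.318(510.0) = 590.8170
T̂_Elif = 0.682(324.6) + 0.318(469.2) = 370.5828
Difference = 590.8170 − 370.5828 = 220.2342

220.23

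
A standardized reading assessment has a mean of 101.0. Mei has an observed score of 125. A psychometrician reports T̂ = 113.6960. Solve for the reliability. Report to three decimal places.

0.529

T̂ = ρX + (1 − ρ)μ  ⇒  T̂ − μ = ρ(X − μ)
ρ = (T̂ − μ)/(X − μ) = (113.6960 − 101.0) / (125 − 101.0) = 12.6960 / 24.0 = 0.52900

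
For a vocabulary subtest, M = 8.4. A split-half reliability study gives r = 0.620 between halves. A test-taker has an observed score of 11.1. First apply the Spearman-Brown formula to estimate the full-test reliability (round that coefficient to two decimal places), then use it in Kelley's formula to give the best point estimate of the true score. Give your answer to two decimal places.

10.48

Spearman-Brown: ρ = 2r/(1 + r) = 2(0.620)/(1 + 0.620) = 1.2400/1.620 = 0.7654 → 0.77
T̂ = 0.77(11.1) + 0.23(8.4) = 8.547 + 1.932 = 10.479 → 10.48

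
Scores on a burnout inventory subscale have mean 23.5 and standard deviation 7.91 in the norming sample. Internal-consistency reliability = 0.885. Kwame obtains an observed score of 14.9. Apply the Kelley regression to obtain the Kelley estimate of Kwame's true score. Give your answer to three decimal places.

T̂ = 0.885(14.9) + 0.115(23.5) = 13.1865 + 2.7025 = 15.8890 → 15.889

15.889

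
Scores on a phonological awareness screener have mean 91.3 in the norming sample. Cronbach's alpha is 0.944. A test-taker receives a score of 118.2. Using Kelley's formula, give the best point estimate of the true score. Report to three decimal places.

116.694

Kelley's formula gives T̂ = 0.944·118.2 + 0.056·91.3 = 111.5808 + 5.1128 = 116.6936.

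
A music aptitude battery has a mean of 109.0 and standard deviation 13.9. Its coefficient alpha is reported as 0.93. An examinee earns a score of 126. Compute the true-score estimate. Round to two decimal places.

124.81

T̂ = 0.93(126) + 0.07(109.0) = 117.18 + 7.630 = 124.810 → 124.81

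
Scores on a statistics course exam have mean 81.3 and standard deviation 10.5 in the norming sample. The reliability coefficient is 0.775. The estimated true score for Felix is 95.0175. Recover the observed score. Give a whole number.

99

T̂ = ρX + (1 − ρ)μ  ⇒  X = (T̂ − (1 − ρ)μ) / ρ
X = (95.0175 − 0.225 × 81.3) / 0.775 = (95.0175 − 18.2925) / 0.775 = 76.7250 / 0.775 = 99.00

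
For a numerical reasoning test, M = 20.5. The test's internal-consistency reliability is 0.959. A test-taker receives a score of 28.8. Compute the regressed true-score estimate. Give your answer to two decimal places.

T̂ = ρX + (1 − ρ)μ
  = 0.959 × 28.8 + 0.041 × 20.5
  = 27.6192 + 0.8405
  = 28.460
  ≈ 28.46

28.46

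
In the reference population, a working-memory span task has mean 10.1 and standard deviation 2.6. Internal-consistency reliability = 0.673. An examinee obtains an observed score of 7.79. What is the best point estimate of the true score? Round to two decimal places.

T̂ = 0.673(7.79) + 0.327(10.1) = 5.24267 + 3.3027 = 8.545 → 8.55

8.55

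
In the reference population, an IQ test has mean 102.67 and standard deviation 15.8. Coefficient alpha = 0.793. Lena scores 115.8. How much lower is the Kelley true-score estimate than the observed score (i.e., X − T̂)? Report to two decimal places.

2.72

T̂ = ρX + (1 − ρ)μ
  = 0.793 × 115.8 + 0.207 × 102.67
  = 91.8294 + 21.25269
  = 113.0821
  ≈ 113.082
X − T̂ = 115.8 − 113.082 = 2.718 → 2.72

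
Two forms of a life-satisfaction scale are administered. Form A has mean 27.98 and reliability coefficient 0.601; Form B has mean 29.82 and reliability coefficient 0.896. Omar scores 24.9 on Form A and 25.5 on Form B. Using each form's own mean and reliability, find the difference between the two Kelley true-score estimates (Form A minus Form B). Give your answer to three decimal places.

0.180

T̂_A = 0.601(24.9) + 0.399(27.98) = 26.12892
T̂_B = 0.896(25.5) + 0.104(29.82) = 25.94928
T̂_A − T̂_B = 0.17964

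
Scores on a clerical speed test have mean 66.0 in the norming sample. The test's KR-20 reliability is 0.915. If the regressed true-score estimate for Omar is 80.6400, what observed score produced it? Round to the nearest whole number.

82

T̂ = ρX + (1 − ρ)μ  ⇒  X = (T̂ − (1 − ρ)μ) / ρ
X = (80.6400 − 0.085 × 66.0) / 0.915 = (80.6400 − 5.6100) / 0.915 = 75.0300 / 0.915 = 82.00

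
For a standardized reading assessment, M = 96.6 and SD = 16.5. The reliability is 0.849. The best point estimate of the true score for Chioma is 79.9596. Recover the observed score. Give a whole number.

77

T̂ = ρX + (1 − ρ)μ  ⇒  X = (T̂ − (1 − ρ)μ) / ρ
X = (79.9596 − 0.151 × 96.6) / 0.849 = (79.9596 − 14.5866) / 0.849 = 65.3730 / 0.849 = 77.00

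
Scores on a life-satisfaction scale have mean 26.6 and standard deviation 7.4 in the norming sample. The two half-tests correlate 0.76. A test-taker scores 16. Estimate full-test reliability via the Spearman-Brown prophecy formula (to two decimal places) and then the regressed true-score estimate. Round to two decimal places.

17.48

Spearman-Brown: ρ = 2r/(1 + r) = 2(0.76)/(1 + 0.76) = 1.520/1.76 = 0.8636 → 0.86
T̂ = 0.86(16) + 0.14(26.6) = 13.76 + 3.724 = 17.484 → 17.48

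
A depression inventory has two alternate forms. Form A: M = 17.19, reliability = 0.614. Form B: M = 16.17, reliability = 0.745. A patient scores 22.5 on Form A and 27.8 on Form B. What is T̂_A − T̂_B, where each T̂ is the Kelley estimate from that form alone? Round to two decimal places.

T̂_A = 0.614(22.5) + 0.386(17.19) = 20.4503
T̂_B = 0.745(27.8) + 0.255(16.17) = 24.8344
T̂_A − T̂_B = -4.3840

-4.38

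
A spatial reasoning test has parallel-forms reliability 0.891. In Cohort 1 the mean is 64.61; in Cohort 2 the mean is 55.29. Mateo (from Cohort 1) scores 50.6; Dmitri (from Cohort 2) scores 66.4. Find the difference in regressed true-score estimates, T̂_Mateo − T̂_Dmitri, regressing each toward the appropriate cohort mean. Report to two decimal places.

-13.06

T̂_Mateo = 0.891(50.6) + 0.109(64.61) = 52.1271
T̂_Dmitri = 0.891(66.4) + 0.109(55.29) = 65.1890
Difference = 52.1271 − 65.1890 = -13.0619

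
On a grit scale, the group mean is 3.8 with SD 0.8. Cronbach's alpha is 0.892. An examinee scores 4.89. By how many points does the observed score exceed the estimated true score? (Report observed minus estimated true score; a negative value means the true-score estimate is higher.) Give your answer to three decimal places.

0.118

Weight the observed score by reliability and the mean by (1 − reliability): T̂ = 0.892·4.89 + 0.108·3.8 = 4.36188 + 0.4104 = 4.77228.
X − T̂ = 4.89 − 4.7723 = 0.1177 → 0.118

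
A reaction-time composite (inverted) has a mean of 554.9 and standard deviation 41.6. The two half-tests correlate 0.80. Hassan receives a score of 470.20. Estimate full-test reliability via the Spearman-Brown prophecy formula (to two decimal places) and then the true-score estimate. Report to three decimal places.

Spearman-Brown: ρ = 2r/(1 + r) = 2(0.80)/(1 + 0.80) = 1.600/1.80 = 0.8889 → 0.89
Weight the observed score by reliability and the mean by (1 − reliability): T̂ = 0.89·470.20 + 0.11·554.9 = 418.4780 + 61.039 = 479.5170.

479.517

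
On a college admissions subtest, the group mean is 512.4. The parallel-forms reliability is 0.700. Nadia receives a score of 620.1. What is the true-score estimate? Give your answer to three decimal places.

Kelley's formula gives T̂ = 0.700·620.1 + 0.300·512.4 = 434.0700 + 153.7200 = 587.7900.

587.790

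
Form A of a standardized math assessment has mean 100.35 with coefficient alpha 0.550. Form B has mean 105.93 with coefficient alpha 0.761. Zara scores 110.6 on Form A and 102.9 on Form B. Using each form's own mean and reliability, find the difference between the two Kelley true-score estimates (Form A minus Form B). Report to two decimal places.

2.36

T̂_A = 0.550(110.6) + 0.450(100.35) = 105.9875
T̂_B = 0.761(102.9) + 0.239(105.93) = 103.6242
T̂_A − T̂_B = 2.3633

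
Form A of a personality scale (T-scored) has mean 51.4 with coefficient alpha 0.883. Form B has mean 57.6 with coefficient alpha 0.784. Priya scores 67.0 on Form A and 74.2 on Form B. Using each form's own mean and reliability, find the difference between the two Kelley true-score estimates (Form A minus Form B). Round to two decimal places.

T̂_A = 0.883(67.0) + 0.117(51.4) = 65.1748
T̂_B = 0.784(74.2) + 0.216(57.6) = 70.6144
T̂_A − T̂_B = -5.4396

-5.44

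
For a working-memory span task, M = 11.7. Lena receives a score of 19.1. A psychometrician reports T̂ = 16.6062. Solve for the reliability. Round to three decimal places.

0.663

T̂ = ρX + (1 − ρ)μ  ⇒  T̂ − μ = ρ(X − μ)
ρ = (T̂ − μ)/(X − μ) = (16.6062 − 11.7) / (19.1 − 11.7) = 4.9062 / 7.4 = 0.66300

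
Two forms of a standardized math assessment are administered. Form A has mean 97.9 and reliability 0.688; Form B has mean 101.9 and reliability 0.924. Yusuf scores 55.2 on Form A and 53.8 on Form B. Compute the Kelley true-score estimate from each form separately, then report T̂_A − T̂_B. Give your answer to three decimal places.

T̂_A = 0.688(55.2) + 0.312(97.9) = 68.52240
T̂_B = 0.924(53.8) + 0.076(101.9) = 57.45560
T̂_A − T̂_B = 11.06680

11.067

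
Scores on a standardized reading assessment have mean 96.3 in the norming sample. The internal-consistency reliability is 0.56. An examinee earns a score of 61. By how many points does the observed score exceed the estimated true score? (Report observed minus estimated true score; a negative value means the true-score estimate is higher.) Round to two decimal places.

T̂ = 0.56(61) + 0.44(96.3) = 34.16 + 42.372 = 76.5320 → 76.532
X − T̂ = 61 − 76.532 = -15.532 → -15.53

-15.53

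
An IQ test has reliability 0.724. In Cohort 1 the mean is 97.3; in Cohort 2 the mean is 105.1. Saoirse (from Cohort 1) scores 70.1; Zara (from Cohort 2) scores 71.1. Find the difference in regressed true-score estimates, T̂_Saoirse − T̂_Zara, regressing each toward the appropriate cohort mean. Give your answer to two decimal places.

T̂_Saoirse = 0.724(70.1) + 0.276(97.3) = 77.6072
T̂_Zara = 0.724(71.1) + 0.276(105.1) = 80.4840
Difference = 77.6072 − 80.4840 = -2.8768

-2.88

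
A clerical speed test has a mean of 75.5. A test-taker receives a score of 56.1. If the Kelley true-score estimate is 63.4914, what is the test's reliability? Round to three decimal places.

0.619

T̂ = ρX + (1 − ρ)μ  ⇒  T̂ − μ = ρ(X − μ)
ρ = (T̂ − μ)/(X − μ) = (63.4914 − 75.5) / (56.1 − 75.5) = -12.0086 / -19.4 = 0.61900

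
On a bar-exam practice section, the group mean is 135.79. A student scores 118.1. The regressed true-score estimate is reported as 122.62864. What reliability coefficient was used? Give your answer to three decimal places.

T̂ = ρX + (1 − ρ)μ  ⇒  T̂ − μ = ρ(X − μ)
ρ = (T̂ − μ)/(X − μ) = (122.62864 − 135.79) / (118.1 − 135.79) = -13.16136 / -17.69 = 0.74400

0.744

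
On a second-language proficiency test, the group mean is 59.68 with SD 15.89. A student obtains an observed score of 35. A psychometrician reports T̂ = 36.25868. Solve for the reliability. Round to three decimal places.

0.949

T̂ = ρX + (1 − ρ)μ  ⇒  T̂ − μ = ρ(X − μ)
ρ = (T̂ − μ)/(X − μ) = (36.25868 − 59.68) / (35 − 59.68) = -23.42132 / -24.68 = 0.94900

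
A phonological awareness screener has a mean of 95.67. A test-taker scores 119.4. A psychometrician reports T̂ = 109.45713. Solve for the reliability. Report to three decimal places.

T̂ = ρX + (1 − ρ)μ  ⇒  T̂ − μ = ρ(X − μ)
ρ = (T̂ − μ)/(X − μ) = (109.45713 − 95.67) / (119.4 − 95.67) = 13.78713 / 23.73 = 0.58100

0.581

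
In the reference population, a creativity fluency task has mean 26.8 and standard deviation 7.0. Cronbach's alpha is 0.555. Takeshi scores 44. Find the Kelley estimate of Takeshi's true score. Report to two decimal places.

36.35

T̂ = ρX + (1 − ρ)μ
  = 0.555 × 44 + 0.445 × 26.8
  = 24.420 + 11.9260
  = 36.346
  ≈ 36.35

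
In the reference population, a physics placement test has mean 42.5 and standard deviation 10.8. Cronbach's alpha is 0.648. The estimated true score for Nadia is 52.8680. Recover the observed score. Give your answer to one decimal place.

58.5

T̂ = ρX + (1 − ρ)μ  ⇒  X = (T̂ − (1 − ρ)μ) / ρ
X = (52.8680 − 0.352 × 42.5) / 0.648 = (52.8680 − 14.9600) / 0.648 = 37.9080 / 0.648 = 58.500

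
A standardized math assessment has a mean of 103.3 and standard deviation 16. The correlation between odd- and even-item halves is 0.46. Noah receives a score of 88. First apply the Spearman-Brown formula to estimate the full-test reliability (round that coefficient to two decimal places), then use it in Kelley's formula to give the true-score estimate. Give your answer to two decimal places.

93.66

Spearman-Brown: ρ = 2r/(1 + r) = 2(0.46)/(1 + 0.46) = 0.920/1.46 = 0.6301 → 0.63
T̂ = 0.63(88) + 0.37(103.3) = 55.44 + 38.221 = 93.661 → 93.66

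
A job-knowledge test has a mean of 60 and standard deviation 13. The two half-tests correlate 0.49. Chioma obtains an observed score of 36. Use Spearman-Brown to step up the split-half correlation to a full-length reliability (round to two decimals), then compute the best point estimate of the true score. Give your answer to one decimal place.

44.2

Spearman-Brown: ρ = 2r/(1 + r) = 2(0.49)/(1 + 0.49) = 0.980/1.49 = 0.6577 → 0.66
Kelley's formula gives T̂ = 0.66·36 + 0.34·60 = 23.76 + 20.40 = 44.16.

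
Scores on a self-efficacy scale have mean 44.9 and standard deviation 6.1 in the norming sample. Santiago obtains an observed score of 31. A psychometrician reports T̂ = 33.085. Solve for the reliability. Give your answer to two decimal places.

0.85

T̂ = ρX + (1 − ρ)μ  ⇒  T̂ − μ = ρ(X − μ)
ρ = (T̂ − μ)/(X − μ) = (33.085 − 44.9) / (31 − 44.9) = -11.815 / -13.9 = 0.8500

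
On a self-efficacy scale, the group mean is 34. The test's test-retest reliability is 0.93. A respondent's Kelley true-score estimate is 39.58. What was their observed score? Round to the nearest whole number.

40

T̂ = ρX + (1 − ρ)μ  ⇒  X = (T̂ − (1 − ρ)μ) / ρ
X = (39.58 − 0.07 × 34) / 0.93 = (39.58 − 2.38) / 0.93 = 37.20 / 0.93 = 40.00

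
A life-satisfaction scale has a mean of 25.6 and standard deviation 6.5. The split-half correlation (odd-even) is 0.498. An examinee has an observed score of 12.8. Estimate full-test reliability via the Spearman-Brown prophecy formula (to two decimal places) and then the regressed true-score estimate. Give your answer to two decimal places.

17.15

Spearman-Brown: ρ = 2r/(1 + r) = 2(0.498)/(1 + 0.498) = 0.9960/1.498 = 0.6649 → 0.66
Weight the observed score by reliability and the mean by (1 − reliability): T̂ = 0.66·12.8 + 0.34·25.6 = 8.448 + 8.704 = 17.152.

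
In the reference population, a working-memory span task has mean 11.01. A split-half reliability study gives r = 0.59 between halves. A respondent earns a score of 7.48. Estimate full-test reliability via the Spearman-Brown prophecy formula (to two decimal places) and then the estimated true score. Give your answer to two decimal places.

Spearman-Brown: ρ = 2r/(1 + r) = 2(0.59)/(1 + 0.59) = 1.180/1.59 = 0.7421 → 0.74
T̂ = 0.74(7.48) + 0.26(11.01) = 5.5352 + 2.8626 = 8.398 → 8.40

8.40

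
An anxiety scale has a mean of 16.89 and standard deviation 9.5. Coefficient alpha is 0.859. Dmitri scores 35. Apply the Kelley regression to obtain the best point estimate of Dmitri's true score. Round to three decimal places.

T̂ = ρX + (1 − ρ)μ
  = 0.859 × 35 + 0.141 × 16.89
  = 30.065 + 2.38149
  = 32.4465
  ≈ 32.446

32.446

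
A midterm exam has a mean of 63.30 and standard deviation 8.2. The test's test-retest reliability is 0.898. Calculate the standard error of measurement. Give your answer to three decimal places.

SEM = SD · √(1 − ρ) = 8.2 × √0.102 = 8.2 × 0.3194 = 2.6189

2.619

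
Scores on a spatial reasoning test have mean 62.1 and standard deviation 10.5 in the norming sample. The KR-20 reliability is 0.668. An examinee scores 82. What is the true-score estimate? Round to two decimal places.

T̂ = ρX + (1 − ρ)μ
  = 0.668 × 82 + 0.332 × 62.1
  = 54.776 + 20.6172
  = 75.393
  ≈ 75.39

75.39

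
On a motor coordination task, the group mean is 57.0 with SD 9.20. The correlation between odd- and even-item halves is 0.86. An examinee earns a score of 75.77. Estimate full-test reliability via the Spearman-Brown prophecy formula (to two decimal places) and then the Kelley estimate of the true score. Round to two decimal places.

74.27

Spearman-Brown: ρ = 2r/(1 + r) = 2(0.86)/(1 + 0.86) = 1.720/1.86 = 0.9247 → 0.92
T̂ = 0.92(75.77) + 0.08(57.0) = 69.7084 + 4.560 = 74.268 → 74.27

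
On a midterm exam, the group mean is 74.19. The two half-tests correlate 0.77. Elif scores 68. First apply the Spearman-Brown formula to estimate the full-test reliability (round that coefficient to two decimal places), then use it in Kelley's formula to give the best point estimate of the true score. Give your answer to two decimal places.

68.80

Spearman-Brown: ρ = 2r/(1 + r) = 2(0.77)/(1 + 0.77) = 1.540/1.77 = 0.8701 → 0.87
T̂ = ρX + (1 − ρ)μ
  = 0.87 × 68 + 0.13 × 74.19
  = 59.16 + 9.6447
  = 68.805
  ≈ 68.80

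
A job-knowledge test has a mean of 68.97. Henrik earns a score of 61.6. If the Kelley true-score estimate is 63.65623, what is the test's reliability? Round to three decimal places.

0.721

T̂ = ρX + (1 − ρ)μ  ⇒  T̂ − μ = ρ(X − μ)
ρ = (T̂ − μ)/(X − μ) = (63.65623 − 68.97) / (61.6 − 68.97) = -5.31377 / -7.37 = 0.72100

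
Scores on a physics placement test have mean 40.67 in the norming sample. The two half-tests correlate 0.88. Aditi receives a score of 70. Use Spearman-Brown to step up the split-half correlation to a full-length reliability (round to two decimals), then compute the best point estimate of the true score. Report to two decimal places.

Spearman-Brown: ρ = 2r/(1 + r) = 2(0.88)/(1 + 0.88) = 1.760/1.88 = 0.9362 → 0.94
T̂ = 0.94(70) + 0.06(40.67) = 65.80 + 2.4402 = 68.240 → 68.24

68.24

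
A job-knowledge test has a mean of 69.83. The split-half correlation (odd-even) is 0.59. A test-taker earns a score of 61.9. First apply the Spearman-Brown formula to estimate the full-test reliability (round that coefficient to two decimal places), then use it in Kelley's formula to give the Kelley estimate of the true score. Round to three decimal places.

Spearman-Brown: ρ = 2r/(1 + r) = 2(0.59)/(1 + 0.59) = 1.180/1.59 = 0.7421 → 0.74
T̂ = 0.74(61.9) + 0.26(69.83) = 45.806 + 18.1558 = 63.9618 → 63.962

63.962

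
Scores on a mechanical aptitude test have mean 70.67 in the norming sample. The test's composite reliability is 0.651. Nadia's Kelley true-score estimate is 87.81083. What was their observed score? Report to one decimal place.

97.0

T̂ = ρX + (1 − ρ)μ  ⇒  X = (T̂ − (1 − ρ)μ) / ρ
X = (87.81083 − 0.349 × 70.67) / 0.651 = (87.81083 − 24.66383) / 0.651 = 63.14700 / 0.651 = 97.000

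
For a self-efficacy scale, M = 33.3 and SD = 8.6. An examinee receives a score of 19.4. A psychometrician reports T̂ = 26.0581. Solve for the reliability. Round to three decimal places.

T̂ = ρX + (1 − ρ)μ  ⇒  T̂ − μ = ρ(X − μ)
ρ = (T̂ − μ)/(X − μ) = (26.0581 − 33.3) / (19.4 − 33.3) = -7.2419 / -13.9 = 0.52100

0.521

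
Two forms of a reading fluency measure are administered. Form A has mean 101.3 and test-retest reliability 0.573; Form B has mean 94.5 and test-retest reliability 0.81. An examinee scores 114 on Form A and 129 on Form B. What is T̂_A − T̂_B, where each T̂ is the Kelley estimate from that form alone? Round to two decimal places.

-13.87

T̂_A = 0.573(114) + 0.427(101.3) = 108.5771
T̂_B = 0.81(129) + 0.19(94.5) = 122.4450
T̂_A − T̂_B = -13.8679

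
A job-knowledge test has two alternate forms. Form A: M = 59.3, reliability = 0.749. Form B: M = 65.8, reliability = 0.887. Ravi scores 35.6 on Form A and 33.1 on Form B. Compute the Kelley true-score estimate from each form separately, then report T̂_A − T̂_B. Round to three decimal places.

T̂_A = 0.749(35.6) + 0.251(59.3) = 41.54870
T̂_B = 0.887(33.1) + 0.113(65.8) = 36.79510
T̂_A − T̂_B = 4.75360

4.754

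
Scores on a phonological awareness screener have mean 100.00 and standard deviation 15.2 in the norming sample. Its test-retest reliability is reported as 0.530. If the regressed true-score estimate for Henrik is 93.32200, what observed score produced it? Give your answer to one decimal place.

87.4

T̂ = ρX + (1 − ρ)μ  ⇒  X = (T̂ − (1 − ρ)μ) / ρ
X = (93.32200 − 0.470 × 100.00) / 0.530 = (93.32200 − 47.00000) / 0.530 = 46.32200 / 0.530 = 87.400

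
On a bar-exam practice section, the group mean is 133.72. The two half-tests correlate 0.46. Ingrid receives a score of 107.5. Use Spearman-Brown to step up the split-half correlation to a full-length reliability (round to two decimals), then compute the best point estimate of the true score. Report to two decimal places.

117.20

Spearman-Brown: ρ = 2r/(1 + r) = 2(0.46)/(1 + 0.46) = 0.920/1.46 = 0.6301 → 0.63
T̂ = ρX + (1 − ρ)μ
  = 0.63 × 107.5 + 0.37 × 133.72
  = 67.725 + 49.4764
  = 117.201
  ≈ 117.20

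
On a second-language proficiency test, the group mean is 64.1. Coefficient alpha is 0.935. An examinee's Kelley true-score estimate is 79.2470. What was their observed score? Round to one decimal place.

T̂ = ρX + (1 − ρ)μ  ⇒  X = (T̂ − (1 − ρ)μ) / ρ
X = (79.2470 − 0.065 × 64.1) / 0.935 = (79.2470 − 4.1665) / 0.935 = 75.0805 / 0.935 = 80.300

80.3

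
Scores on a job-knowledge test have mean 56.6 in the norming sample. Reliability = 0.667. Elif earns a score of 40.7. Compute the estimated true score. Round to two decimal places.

45.99

T̂ = ρX + (1 − ρ)μ
  = 0.667 × 40.7 + 0.333 × 56.6
  = 27.1469 + 18.8478
  = 45.995
  ≈ 45.99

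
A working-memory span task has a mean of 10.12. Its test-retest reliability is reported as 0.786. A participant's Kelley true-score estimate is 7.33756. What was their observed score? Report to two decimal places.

T̂ = ρX + (1 − ρ)μ  ⇒  X = (T̂ − (1 − ρ)μ) / ρ
X = (7.33756 − 0.214 × 10.12) / 0.786 = (7.33756 − 2.16568) / 0.786 = 5.17188 / 0.786 = 6.5800

6.58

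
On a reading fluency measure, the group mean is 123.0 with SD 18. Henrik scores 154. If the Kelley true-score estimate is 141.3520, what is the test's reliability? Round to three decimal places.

0.592

T̂ = ρX + (1 − ρ)μ  ⇒  T̂ − μ = ρ(X − μ)
ρ = (T̂ − μ)/(X − μ) = (141.3520 − 123.0) / (154 − 123.0) = 18.3520 / 31.0 = 0.59200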